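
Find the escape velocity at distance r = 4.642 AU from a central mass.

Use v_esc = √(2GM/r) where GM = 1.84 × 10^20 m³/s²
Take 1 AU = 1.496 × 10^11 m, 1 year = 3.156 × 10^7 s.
r = 4.642 AU = 6.94443 × 10^11 m
GM = 1.84 × 10^20 m³/s²
2GM/r = 2 × (1.84 × 10^20) / (6.94443 × 10^11) = 5.29921 × 10^8 m²/s²
v_esc = √(2GM/r) = 23020 m/s ≈ 4.856 AU/year

Final answer: 4.856 AU/year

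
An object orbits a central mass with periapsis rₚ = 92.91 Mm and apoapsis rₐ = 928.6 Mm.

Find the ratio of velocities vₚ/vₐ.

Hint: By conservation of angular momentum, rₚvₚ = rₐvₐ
rₚ = 92.91 Mm = 9.291 × 10^7 m
rₐ = 928.6 Mm = 9.286 × 10^8 m
rₚvₚ = rₐvₐ  ⇒  vₚ/vₐ = rₐ/rₚ
vₚ/vₐ = (9.286 × 10^8) / (9.291 × 10^7) = 9.99462

Final answer: vₚ/vₐ = 9.995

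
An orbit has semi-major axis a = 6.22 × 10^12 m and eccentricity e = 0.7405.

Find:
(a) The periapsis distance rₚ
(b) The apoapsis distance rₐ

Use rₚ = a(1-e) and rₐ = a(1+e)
a = 6.22 × 10^12 m
e = 0.7405:  1 − e = 0.2595,  1 + e = 1.7405
(a) rₚ = a(1 − e) = 6.22 × 10^12 m × 0.2595 = 1.61409 × 10^12 m ≈ 1.614 × 10^12 m
(b) rₐ = a(1 + e) = 6.22 × 10^12 m × 1.7405 = 1.08259 × 10^13 m ≈ 1.083 × 10^13 m

Final answer:
(a) rₚ = 1.614 × 10^12 m
(b) rₐ = 1.083 × 10^13 m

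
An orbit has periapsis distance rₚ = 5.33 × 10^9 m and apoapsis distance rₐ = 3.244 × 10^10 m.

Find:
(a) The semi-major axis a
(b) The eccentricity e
rₚ = 5.33 × 10^9 m
rₐ = 3.244 × 10^10 m
(a) a = (rₚ + rₐ)/2 = 1.8885 × 10^10 m ≈ 1.889 × 10^10 m
(b) e = (rₐ − rₚ)/(rₐ + rₚ) = (2.711 × 10^10) / (3.777 × 10^10) = 0.717765

Final answer:
(a) a = 1.889 × 10^10 m
(b) e = 0.7178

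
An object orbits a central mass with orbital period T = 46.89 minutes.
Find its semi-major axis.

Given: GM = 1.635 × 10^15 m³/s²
T = 46.89 minutes = 2813.4 s
GM = 1.635 × 10^15 m³/s²
Kepler's third law: a³ = GM T² / (4π²)
T² = 7.91522 × 10^6 s²
a³ = (1.635 × 10^15) × (7.91522 × 10^6) / (4π²) = 3.27809 × 10^20 m³
a = (a³)^(1/3) = 6.8951 × 10^6 m ≈ 6.895 × 10^6 m

Final answer: 6.895 × 10^6 m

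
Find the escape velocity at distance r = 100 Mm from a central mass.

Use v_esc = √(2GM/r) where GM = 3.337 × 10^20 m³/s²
r = 100 Mm = 1 × 10^8 m
GM = 3.337 × 10^20 m³/s²
2GM/r = 2 × (3.337 × 10^20) / (1 × 10^8) = 6.674 × 10^12 m²/s²
v_esc = √(2GM/r) = 2.58341 × 10^6 m/s ≈ 2583 km/s

Final answer: 2583 km/s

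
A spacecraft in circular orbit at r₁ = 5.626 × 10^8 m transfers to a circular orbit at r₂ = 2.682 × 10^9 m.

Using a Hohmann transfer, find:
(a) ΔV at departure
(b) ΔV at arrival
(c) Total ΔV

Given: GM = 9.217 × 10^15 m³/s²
r₁ = 5.626 × 10^8 m
r₂ = 2.682 × 10^9 m
GM = 9.217 × 10^15 m³/s²
Transfer ellipse: a_t = (r₁ + r₂)/2 = 1.6223 × 10^9 m
Circular speed at r₁: v₁ = √(GM/r₁) = 4047.58 m/s
Transfer speed at r₁ (periapsis): v₁ₜ = √(GM(2/r₁ − 1/a_t)) = 5204.26 m/s
(a) ΔV₁ = v₁ₜ − v₁ = 1156.68 m/s ≈ 1.157 km/s
Circular speed at r₂: v₂ = √(GM/r₂) = 1853.81 m/s
Transfer speed at r₂ (apoapsis): v₂ₜ = √(GM(2/r₂ − 1/a_t)) = 1091.69 m/s
(b) ΔV₂ = v₂ − v₂ₜ = 762.12 m/s ≈ 762.1 m/s
(c) ΔV_total = ΔV₁ + ΔV₂ = 1918.8 m/s ≈ 1.919 km/s

Final answer:
(a) ΔV₁ = 1.157 km/s
(b) ΔV₂ = 762.1 m/s
(c) ΔV_total = 1.919 km/s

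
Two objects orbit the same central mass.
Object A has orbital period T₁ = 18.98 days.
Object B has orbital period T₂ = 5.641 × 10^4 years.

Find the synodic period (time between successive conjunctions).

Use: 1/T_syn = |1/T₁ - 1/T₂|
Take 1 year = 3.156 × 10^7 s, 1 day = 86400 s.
T₁ = 18.98 days = 1.63987 × 10^6 s
T₂ = 5.641 × 10^4 years = 1.7803 × 10^12 s
1/T₁ = 6.09804 × 10^-7 s⁻¹
1/T₂ = 5.61703 × 10^-13 s⁻¹
|1/T₁ − 1/T₂| = 6.09803 × 10^-7 s⁻¹
T_syn = 1 / |1/T₁ − 1/T₂| = 1.63987 × 10^6 s ≈ 18.98 days

Final answer: T_syn = 18.98 days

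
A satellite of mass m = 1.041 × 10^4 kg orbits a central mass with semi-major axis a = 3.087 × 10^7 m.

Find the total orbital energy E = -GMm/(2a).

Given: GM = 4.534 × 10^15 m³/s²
a = 3.087 × 10^7 m
GM = 4.534 × 10^15 m³/s²
2a = 6.174 × 10^7 m
GMm = 4.534 × 10^15 × 10410 = 4.71989 × 10^19 m³·kg/s²
E = −GMm/(2a) = -7.64479 × 10^11 J ≈ -764.5 GJ

Final answer: -764.5 GJ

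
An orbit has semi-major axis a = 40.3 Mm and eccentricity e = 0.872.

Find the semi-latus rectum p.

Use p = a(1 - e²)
a = 40.3 Mm = 4.03 × 10^7 m
e = 0.872,  e² = 0.760384,  1 − e² = 0.239616
p = a(1 − e²) = 4.03 × 10^7 m × 0.239616 = 9.65652 × 10^6 m ≈ 9.657 Mm

Final answer: p = 9.657 Mm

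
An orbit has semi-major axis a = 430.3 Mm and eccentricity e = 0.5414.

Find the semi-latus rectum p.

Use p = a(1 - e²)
a = 430.3 Mm = 4.303 × 10^8 m
e = 0.5414,  e² = 0.293114,  1 − e² = 0.706886
p = a(1 − e²) = 4.303 × 10^8 m × 0.706886 = 3.04173 × 10^8 m ≈ 304.2 Mm

Final answer: p = 304.2 Mm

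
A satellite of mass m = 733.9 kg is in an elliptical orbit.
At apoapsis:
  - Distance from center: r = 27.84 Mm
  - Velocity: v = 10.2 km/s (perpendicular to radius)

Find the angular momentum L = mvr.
r = 27.84 Mm = 2.784 × 10^7 m
v = 10.2 km/s = 10200 m/s
vr = 10200 × 2.784 × 10^7 = 2.83968 × 10^11 m²/s
L = m × vr = 733.9 × 2.83968 × 10^11 = 2.08404 × 10^14 kg·m²/s ≈ 2.084 × 10^14 kg·m²/s

Final answer: L = 2.084 × 10^14 kg·m²/s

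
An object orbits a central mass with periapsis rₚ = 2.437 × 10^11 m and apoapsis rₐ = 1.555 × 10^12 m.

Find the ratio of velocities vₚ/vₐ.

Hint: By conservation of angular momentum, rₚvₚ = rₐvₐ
rₚ = 2.437 × 10^11 m
rₐ = 1.555 × 10^12 m
rₚvₚ = rₐvₐ  ⇒  vₚ/vₐ = rₐ/rₚ
vₚ/vₐ = (1.555 × 10^12) / (2.437 × 10^11) = 6.3808

Final answer: vₚ/vₐ = 6.381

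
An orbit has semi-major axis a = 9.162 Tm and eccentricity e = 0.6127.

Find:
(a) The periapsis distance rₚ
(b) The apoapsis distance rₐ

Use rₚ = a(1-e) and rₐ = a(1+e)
a = 9.162 Tm = 9.162 × 10^12 m
e = 0.6127:  1 − e = 0.3873,  1 + e = 1.6127
(a) rₚ = a(1 − e) = 9.162 × 10^12 m × 0.3873 = 3.54844 × 10^12 m ≈ 3.548 Tm
(b) rₐ = a(1 + e) = 9.162 × 10^12 m × 1.6127 = 1.47756 × 10^13 m ≈ 14.78 Tm

Final answer:
(a) rₚ = 3.548 Tm
(b) rₐ = 14.78 Tm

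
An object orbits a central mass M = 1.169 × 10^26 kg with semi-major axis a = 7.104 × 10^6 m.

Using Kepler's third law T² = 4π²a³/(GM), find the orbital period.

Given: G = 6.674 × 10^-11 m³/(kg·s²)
M = 1.169 × 10^26 kg
GM = G × M = 6.674 × 10^-11 × 1.169 × 10^26 = 7.80191 × 10^15 m³/s²
a = 7.104 × 10^6 m
a³ = 3.58516 × 10^20 m³
T = 2π √(a³/GM) = 2π √((3.58516 × 10^20) / (7.80191 × 10^15)) = 2π × 214.365 s
T = 1346.9 s ≈ 22.45 minutes

Final answer: 22.45 minutes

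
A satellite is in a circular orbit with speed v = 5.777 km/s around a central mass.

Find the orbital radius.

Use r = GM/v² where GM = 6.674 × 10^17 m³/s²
v = 5.777 km/s = 5777 m/s
GM = 6.674 × 10^17 m³/s²
v² = 3.33737 × 10^7 m²/s²
r = GM/v² = (6.674 × 10^17) / (3.33737 × 10^7) = 1.99978 × 10^10 m ≈ 20 Gm

Final answer: 20 Gm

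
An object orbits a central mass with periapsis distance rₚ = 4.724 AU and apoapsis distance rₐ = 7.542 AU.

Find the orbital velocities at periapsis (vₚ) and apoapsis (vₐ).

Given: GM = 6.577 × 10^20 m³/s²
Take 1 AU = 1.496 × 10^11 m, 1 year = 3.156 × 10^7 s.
rₚ = 4.724 AU = 7.0671 × 10^11 m
rₐ = 7.542 AU = 1.12828 × 10^12 m
GM = 6.577 × 10^20 m³/s²
a = (rₚ + rₐ)/2 = 9.17497 × 10^11 m
Vis-viva: v² = GM (2/r − 1/a)
vₚ² = 6.577 × 10^20 × (2.83001 × 10^-12 − 1.08992 × 10^-12) = 1.14446 × 10^9 m²/s²
vₚ = 33829.8 m/s ≈ 7.137 AU/year
vₐ² = 6.577 × 10^20 × (1.7726 × 10^-12 − 1.08992 × 10^-12) = 4.49 × 10^8 m²/s²
vₐ = 21189.6 m/s ≈ 4.47 AU/year

Final answer: vₚ = 7.137 AU/year, vₐ = 4.47 AU/year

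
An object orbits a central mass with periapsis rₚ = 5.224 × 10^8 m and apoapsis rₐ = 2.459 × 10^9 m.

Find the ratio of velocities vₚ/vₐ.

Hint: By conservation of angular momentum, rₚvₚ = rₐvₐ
rₚ = 5.224 × 10^8 m
rₐ = 2.459 × 10^9 m
rₚvₚ = rₐvₐ  ⇒  vₚ/vₐ = rₐ/rₚ
vₚ/vₐ = (2.459 × 10^9) / (5.224 × 10^8) = 4.70712

Final answer: vₚ/vₐ = 4.707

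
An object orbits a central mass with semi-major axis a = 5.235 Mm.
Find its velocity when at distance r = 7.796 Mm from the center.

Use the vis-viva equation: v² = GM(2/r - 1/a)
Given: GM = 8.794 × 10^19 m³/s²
a = 5.235 Mm = 5.235 × 10^6 m
r = 7.796 Mm = 7.796 × 10^6 m
GM = 8.794 × 10^19 m³/s²
2/r − 1/a = 2.56542 × 10^-7 − 1.91022 × 10^-7 = 6.55198 × 10^-8 m⁻¹
v² = GM (2/r − 1/a) = 5.76182 × 10^12 m²/s²
v = 2.40038 × 10^6 m/s ≈ 2400 km/s

Final answer: 2400 km/s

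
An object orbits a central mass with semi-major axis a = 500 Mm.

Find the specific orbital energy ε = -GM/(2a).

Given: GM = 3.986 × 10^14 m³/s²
a = 500 Mm = 5 × 10^8 m
GM = 3.986 × 10^14 m³/s²
2a = 1 × 10^9 m
ε = −GM/(2a) = -398600 J/kg ≈ -398.6 kJ/kg

Final answer: -398.6 kJ/kg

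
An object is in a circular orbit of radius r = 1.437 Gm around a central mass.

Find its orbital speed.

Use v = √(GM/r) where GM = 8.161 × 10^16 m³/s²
r = 1.437 Gm = 1.437 × 10^9 m
GM = 8.161 × 10^16 m³/s²
GM/r = (8.161 × 10^16) / (1.437 × 10^9) = 5.67919 × 10^7 m²/s²
v = √(GM/r) = 7536.04 m/s ≈ 7.536 km/s

Final answer: 7.536 km/s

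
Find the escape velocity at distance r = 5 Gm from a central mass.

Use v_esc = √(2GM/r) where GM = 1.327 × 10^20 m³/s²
r = 5 Gm = 5 × 10^9 m
GM = 1.327 × 10^20 m³/s²
2GM/r = 2 × (1.327 × 10^20) / (5 × 10^9) = 5.308 × 10^10 m²/s²
v_esc = √(2GM/r) = 230391 m/s ≈ 230.4 km/s

Final answer: 230.4 km/s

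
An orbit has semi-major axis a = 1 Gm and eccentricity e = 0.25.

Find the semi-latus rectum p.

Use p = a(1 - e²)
a = 1 Gm = 1 × 10^9 m
e = 0.25,  e² = 0.0625,  1 − e² = 0.9375
p = a(1 − e²) = 1 × 10^9 m × 0.9375 = 9.375 × 10^8 m ≈ 937.5 Mm

Final answer: p = 937.5 Mm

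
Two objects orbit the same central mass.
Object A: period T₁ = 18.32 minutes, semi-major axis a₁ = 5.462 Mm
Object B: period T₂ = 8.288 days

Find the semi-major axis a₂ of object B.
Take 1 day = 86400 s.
T₁ = 18.32 minutes = 1099.2 s
T₂ = 8.288 days = 716083 s
a₁ = 5.462 Mm = 5.462 × 10^6 m
Kepler's third law: (T₂/T₁)² = (a₂/a₁)³  ⇒  a₂ = a₁ (T₂/T₁)^(2/3)
T₂/T₁ = 651.459
(T₂/T₁)^(2/3) = 75.1492
a₂ = 5.462 × 10^6 m × 75.1492 = 4.10465 × 10^8 m ≈ 410.5 Mm

Final answer: a₂ = 410.5 Mm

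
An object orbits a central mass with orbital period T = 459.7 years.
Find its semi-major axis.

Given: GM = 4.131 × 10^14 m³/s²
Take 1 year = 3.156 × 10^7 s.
T = 459.7 years = 1.45081 × 10^10 s
GM = 4.131 × 10^14 m³/s²
Kepler's third law: a³ = GM T² / (4π²)
T² = 2.10486 × 10^20 s²
a³ = (4.131 × 10^14) × (2.10486 × 10^20) / (4π²) = 2.20251 × 10^33 m³
a = (a³)^(1/3) = 1.30109 × 10^11 m ≈ 130.1 Gm

Final answer: 130.1 Gm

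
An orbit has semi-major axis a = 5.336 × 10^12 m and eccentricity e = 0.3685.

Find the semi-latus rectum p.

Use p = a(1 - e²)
a = 5.336 × 10^12 m
e = 0.3685,  e² = 0.135792,  1 − e² = 0.864208
p = a(1 − e²) = 5.336 × 10^12 m × 0.864208 = 4.61141 × 10^12 m ≈ 4.611 × 10^12 m

Final answer: p = 4.611 × 10^12 m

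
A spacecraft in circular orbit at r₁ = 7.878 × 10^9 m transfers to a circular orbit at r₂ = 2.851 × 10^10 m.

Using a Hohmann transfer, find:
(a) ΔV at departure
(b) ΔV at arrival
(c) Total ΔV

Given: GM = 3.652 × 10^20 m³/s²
r₁ = 7.878 × 10^9 m
r₂ = 2.851 × 10^10 m
GM = 3.652 × 10^20 m³/s²
Transfer ellipse: a_t = (r₁ + r₂)/2 = 1.8194 × 10^10 m
Circular speed at r₁: v₁ = √(GM/r₁) = 215307 m/s
Transfer speed at r₁ (periapsis): v₁ₜ = √(GM(2/r₁ − 1/a_t)) = 269521 m/s
(a) ΔV₁ = v₁ₜ − v₁ = 54213.9 m/s ≈ 54.21 km/s
Circular speed at r₂: v₂ = √(GM/r₂) = 113179 m/s
Transfer speed at r₂ (apoapsis): v₂ₜ = √(GM(2/r₂ − 1/a_t)) = 74475 m/s
(b) ΔV₂ = v₂ − v₂ₜ = 38704.2 m/s ≈ 38.7 km/s
(c) ΔV_total = ΔV₁ + ΔV₂ = 92918.2 m/s ≈ 92.92 km/s

Final answer:
(a) ΔV₁ = 54.21 km/s
(b) ΔV₂ = 38.7 km/s
(c) ΔV_total = 92.92 km/s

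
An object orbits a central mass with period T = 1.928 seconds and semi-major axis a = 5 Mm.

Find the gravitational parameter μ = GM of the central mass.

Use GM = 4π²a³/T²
T = 1.928 seconds
a = 5 Mm = 5 × 10^6 m
a³ = 1.25 × 10^20 m³
T² = 3.71718 s²
GM = 4π² × (1.25 × 10^20) / 3.71718 = 1.32756 × 10^21 m³/s²
GM ≈ 1.328 × 10^21 m³/s²

Final answer: GM = 1.328 × 10^21 m³/s²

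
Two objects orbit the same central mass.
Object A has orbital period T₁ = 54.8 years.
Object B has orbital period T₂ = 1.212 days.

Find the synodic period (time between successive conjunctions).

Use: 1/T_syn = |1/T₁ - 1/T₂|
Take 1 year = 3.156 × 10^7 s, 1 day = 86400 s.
T₁ = 54.8 years = 1.72949 × 10^9 s
T₂ = 1.212 days = 104717 s
1/T₁ = 5.78206 × 10^-10 s⁻¹
1/T₂ = 9.54957 × 10^-6 s⁻¹
|1/T₁ − 1/T₂| = 9.54899 × 10^-6 s⁻¹
T_syn = 1 / |1/T₁ − 1/T₂| = 104723 s ≈ 1.212 days

Final answer: T_syn = 1.212 days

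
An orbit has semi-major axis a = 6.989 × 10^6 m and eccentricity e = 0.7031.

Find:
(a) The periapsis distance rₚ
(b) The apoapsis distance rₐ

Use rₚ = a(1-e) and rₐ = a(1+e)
a = 6.989 × 10^6 m
e = 0.7031:  1 − e = 0.2969,  1 + e = 1.7031
(a) rₚ = a(1 − e) = 6.989 × 10^6 m × 0.2969 = 2.07503 × 10^6 m ≈ 2.075 × 10^6 m
(b) rₐ = a(1 + e) = 6.989 × 10^6 m × 1.7031 = 1.1903 × 10^7 m ≈ 1.19 × 10^7 m

Final answer:
(a) rₚ = 2.075 × 10^6 m
(b) rₐ = 1.19 × 10^7 m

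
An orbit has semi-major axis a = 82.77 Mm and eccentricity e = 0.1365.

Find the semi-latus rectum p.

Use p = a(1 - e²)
a = 82.77 Mm = 8.277 × 10^7 m
e = 0.1365,  e² = 0.0186323,  1 − e² = 0.981368
p = a(1 − e²) = 8.277 × 10^7 m × 0.981368 = 8.12278 × 10^7 m ≈ 81.23 Mm

Final answer: p = 81.23 Mm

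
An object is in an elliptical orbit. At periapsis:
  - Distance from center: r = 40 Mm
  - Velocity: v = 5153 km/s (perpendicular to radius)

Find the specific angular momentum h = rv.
r = 40 Mm = 4 × 10^7 m
v = 5153 km/s = 5.153 × 10^6 m/s
h = rv = 4 × 10^7 × 5.153 × 10^6 = 2.0612 × 10^14 m²/s ≈ 2.061 × 10^14 m²/s

Final answer: h = 2.061 × 10^14 m²/s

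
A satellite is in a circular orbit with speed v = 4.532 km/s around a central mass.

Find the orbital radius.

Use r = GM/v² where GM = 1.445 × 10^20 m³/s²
v = 4.532 km/s = 4532 m/s
GM = 1.445 × 10^20 m³/s²
v² = 2.0539 × 10^7 m²/s²
r = GM/v² = (1.445 × 10^20) / (2.0539 × 10^7) = 7.03539 × 10^12 m ≈ 7.035 Tm

Final answer: 7.035 Tm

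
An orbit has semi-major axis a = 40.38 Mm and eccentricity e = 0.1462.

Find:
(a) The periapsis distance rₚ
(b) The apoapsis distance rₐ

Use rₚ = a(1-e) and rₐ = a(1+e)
a = 40.38 Mm = 4.038 × 10^7 m
e = 0.1462:  1 − e = 0.8538,  1 + e = 1.1462
(a) rₚ = a(1 − e) = 4.038 × 10^7 m × 0.8538 = 3.44764 × 10^7 m ≈ 34.48 Mm
(b) rₐ = a(1 + e) = 4.038 × 10^7 m × 1.1462 = 4.62836 × 10^7 m ≈ 46.28 Mm

Final answer:
(a) rₚ = 34.48 Mm
(b) rₐ = 46.28 Mm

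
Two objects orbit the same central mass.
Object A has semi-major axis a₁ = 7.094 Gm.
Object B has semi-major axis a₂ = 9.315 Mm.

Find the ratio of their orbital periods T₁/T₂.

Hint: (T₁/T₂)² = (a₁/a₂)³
a₁ = 7.094 Gm = 7.094 × 10^9 m
a₂ = 9.315 Mm = 9.315 × 10^6 m
a₁/a₂ = 761.567
T₁/T₂ = (a₁/a₂)^(3/2) = (761.567)^1.5 = 21016.6

Final answer: T₁/T₂ = 2.102 × 10^4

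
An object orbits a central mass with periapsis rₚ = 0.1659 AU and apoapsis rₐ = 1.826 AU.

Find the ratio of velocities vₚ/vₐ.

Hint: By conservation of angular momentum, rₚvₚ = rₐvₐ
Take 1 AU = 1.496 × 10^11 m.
rₚ = 0.1659 AU = 2.48186 × 10^10 m
rₐ = 1.826 AU = 2.7317 × 10^11 m
rₚvₚ = rₐvₐ  ⇒  vₚ/vₐ = rₐ/rₚ
vₚ/vₐ = (2.7317 × 10^11) / (2.48186 × 10^10) = 11.0066

Final answer: vₚ/vₐ = 11.01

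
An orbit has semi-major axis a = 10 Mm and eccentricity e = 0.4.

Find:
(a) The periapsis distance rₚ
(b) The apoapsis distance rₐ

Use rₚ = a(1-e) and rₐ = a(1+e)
a = 10 Mm = 1 × 10^7 m
e = 0.4:  1 − e = 0.6,  1 + e = 1.4
(a) rₚ = a(1 − e) = 1 × 10^7 m × 0.6 = 6 × 10^6 m ≈ 6 Mm
(b) rₐ = a(1 + e) = 1 × 10^7 m × 1.4 = 1.4 × 10^7 m ≈ 14 Mm

Final answer:
(a) rₚ = 6 Mm
(b) rₐ = 14 Mm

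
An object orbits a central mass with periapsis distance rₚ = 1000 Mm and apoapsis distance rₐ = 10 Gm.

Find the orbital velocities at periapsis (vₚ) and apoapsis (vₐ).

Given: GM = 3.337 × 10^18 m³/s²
rₚ = 1000 Mm = 1 × 10^9 m
rₐ = 10 Gm = 1 × 10^10 m
GM = 3.337 × 10^18 m³/s²
a = (rₚ + rₐ)/2 = 5.5 × 10^9 m
Vis-viva: v² = GM (2/r − 1/a)
vₚ² = 3.337 × 10^18 × (2 × 10^-9 − 1.81818 × 10^-10) = 6.06727 × 10^9 m²/s²
vₚ = 77892.7 m/s ≈ 77.89 km/s
vₐ² = 3.337 × 10^18 × (2 × 10^-10 − 1.81818 × 10^-10) = 6.06727 × 10^7 m²/s²
vₐ = 7789.27 m/s ≈ 7.789 km/s

Final answer: vₚ = 77.89 km/s, vₐ = 7.789 km/s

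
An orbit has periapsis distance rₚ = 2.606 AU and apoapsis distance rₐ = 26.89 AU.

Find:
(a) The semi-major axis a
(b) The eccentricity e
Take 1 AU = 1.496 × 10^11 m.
rₚ = 2.606 AU = 3.89858 × 10^11 m
rₐ = 26.89 AU = 4.02274 × 10^12 m
(a) a = (rₚ + rₐ)/2 = 2.2063 × 10^12 m ≈ 14.75 AU
(b) e = (rₐ − rₚ)/(rₐ + rₚ) = (3.63289 × 10^12) / (4.4126 × 10^12) = 0.823298

Final answer:
(a) a = 14.75 AU
(b) e = 0.8233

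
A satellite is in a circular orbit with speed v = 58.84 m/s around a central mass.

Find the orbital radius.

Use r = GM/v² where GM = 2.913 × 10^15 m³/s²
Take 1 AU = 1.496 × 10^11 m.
v = 58.84 m/s
GM = 2.913 × 10^15 m³/s²
v² = 3462.15 m²/s²
r = GM/v² = (2.913 × 10^15) / 3462.15 = 8.41386 × 10^11 m ≈ 5.624 AU

Final answer: 5.624 AU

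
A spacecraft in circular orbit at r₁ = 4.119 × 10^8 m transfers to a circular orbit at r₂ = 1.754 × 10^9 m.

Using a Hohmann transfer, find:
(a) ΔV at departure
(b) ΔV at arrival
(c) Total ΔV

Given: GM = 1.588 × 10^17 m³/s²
r₁ = 4.119 × 10^8 m
r₂ = 1.754 × 10^9 m
GM = 1.588 × 10^17 m³/s²
Transfer ellipse: a_t = (r₁ + r₂)/2 = 1.08295 × 10^9 m
Circular speed at r₁: v₁ = √(GM/r₁) = 19634.9 m/s
Transfer speed at r₁ (periapsis): v₁ₜ = √(GM(2/r₁ − 1/a_t)) = 24988.5 m/s
(a) ΔV₁ = v₁ₜ − v₁ = 5353.56 m/s ≈ 5.354 km/s
Circular speed at r₂: v₂ = √(GM/r₂) = 9515.04 m/s
Transfer speed at r₂ (apoapsis): v₂ₜ = √(GM(2/r₂ − 1/a_t)) = 5868.16 m/s
(b) ΔV₂ = v₂ − v₂ₜ = 3646.87 m/s ≈ 3.647 km/s
(c) ΔV_total = ΔV₁ + ΔV₂ = 9000.43 m/s ≈ 9 km/s

Final answer:
(a) ΔV₁ = 5.354 km/s
(b) ΔV₂ = 3.647 km/s
(c) ΔV_total = 9 km/s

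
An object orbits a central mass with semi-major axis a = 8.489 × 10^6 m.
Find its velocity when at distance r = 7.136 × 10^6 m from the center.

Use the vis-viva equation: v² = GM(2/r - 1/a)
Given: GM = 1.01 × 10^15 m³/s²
a = 8.489 × 10^6 m
r = 7.136 × 10^6 m
GM = 1.01 × 10^15 m³/s²
2/r − 1/a = 2.80269 × 10^-7 − 1.178 × 10^-7 = 1.6247 × 10^-7 m⁻¹
v² = GM (2/r − 1/a) = 1.64094 × 10^8 m²/s²
v = 12809.9 m/s ≈ 12.81 km/s

Final answer: 12.81 km/s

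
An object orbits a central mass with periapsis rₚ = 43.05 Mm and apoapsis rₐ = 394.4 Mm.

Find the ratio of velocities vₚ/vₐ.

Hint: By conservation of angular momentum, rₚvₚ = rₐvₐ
rₚ = 43.05 Mm = 4.305 × 10^7 m
rₐ = 394.4 Mm = 3.944 × 10^8 m
rₚvₚ = rₐvₐ  ⇒  vₚ/vₐ = rₐ/rₚ
vₚ/vₐ = (3.944 × 10^8) / (4.305 × 10^7) = 9.16144

Final answer: vₚ/vₐ = 9.161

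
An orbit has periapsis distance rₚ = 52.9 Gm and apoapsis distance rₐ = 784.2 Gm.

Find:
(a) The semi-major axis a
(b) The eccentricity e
rₚ = 52.9 Gm = 5.29 × 10^10 m
rₐ = 784.2 Gm = 7.842 × 10^11 m
(a) a = (rₚ + rₐ)/2 = 4.1855 × 10^11 m ≈ 418.6 Gm
(b) e = (rₐ − rₚ)/(rₐ + rₚ) = (7.313 × 10^11) / (8.371 × 10^11) = 0.873611

Final answer:
(a) a = 418.6 Gm
(b) e = 0.8736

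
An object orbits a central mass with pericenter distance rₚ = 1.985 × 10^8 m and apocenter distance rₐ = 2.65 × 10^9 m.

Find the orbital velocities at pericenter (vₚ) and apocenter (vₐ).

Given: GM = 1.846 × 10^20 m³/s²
rₚ = 1.985 × 10^8 m
rₐ = 2.65 × 10^9 m
GM = 1.846 × 10^20 m³/s²
a = (rₚ + rₐ)/2 = 1.42425 × 10^9 m
Vis-viva: v² = GM (2/r − 1/a)
vₚ² = 1.846 × 10^20 × (1.00756 × 10^-8 − 7.02124 × 10^-10) = 1.73034 × 10^12 m²/s²
vₚ = 1.31542 × 10^6 m/s ≈ 1315 km/s
vₐ² = 1.846 × 10^20 × (7.54717 × 10^-10 − 7.02124 × 10^-10) = 9.70868 × 10^9 m²/s²
vₐ = 98532.6 m/s ≈ 98.53 km/s

Final answer: vₚ = 1315 km/s, vₐ = 98.53 km/s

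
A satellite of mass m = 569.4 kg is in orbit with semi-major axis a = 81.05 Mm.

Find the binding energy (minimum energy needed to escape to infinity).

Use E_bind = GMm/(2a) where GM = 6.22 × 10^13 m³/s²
a = 81.05 Mm = 8.105 × 10^7 m
GM = 6.22 × 10^13 m³/s²
m = 569.4 kg
GMm = 6.22 × 10^13 × 569.4 = 3.54167 × 10^16 m³·kg/s²
2a = 1.621 × 10^8 m
E_bind = GMm/(2a) = 2.18487 × 10^8 J ≈ 218.5 MJ

Final answer: 218.5 MJ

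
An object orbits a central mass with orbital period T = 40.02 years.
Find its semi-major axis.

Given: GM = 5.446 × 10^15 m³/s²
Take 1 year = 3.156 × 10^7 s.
T = 40.02 years = 1.26303 × 10^9 s
GM = 5.446 × 10^15 m³/s²
Kepler's third law: a³ = GM T² / (4π²)
T² = 1.59525 × 10^18 s²
a³ = (5.446 × 10^15) × (1.59525 × 10^18) / (4π²) = 2.20063 × 10^32 m³
a = (a³)^(1/3) = 6.03738 × 10^10 m ≈ 60.37 Gm

Final answer: 60.37 Gm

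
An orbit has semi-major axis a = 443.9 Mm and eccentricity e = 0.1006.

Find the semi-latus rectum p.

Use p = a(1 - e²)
a = 443.9 Mm = 4.439 × 10^8 m
e = 0.1006,  e² = 0.0101204,  1 − e² = 0.98988
p = a(1 − e²) = 4.439 × 10^8 m × 0.98988 = 4.39408 × 10^8 m ≈ 439.4 Mm

Final answer: p = 439.4 Mm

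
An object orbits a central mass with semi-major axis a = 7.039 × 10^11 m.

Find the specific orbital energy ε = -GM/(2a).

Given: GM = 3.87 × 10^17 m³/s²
a = 7.039 × 10^11 m
GM = 3.87 × 10^17 m³/s²
2a = 1.4078 × 10^12 m
ε = −GM/(2a) = -274897 J/kg ≈ -274.9 kJ/kg

Final answer: -274.9 kJ/kg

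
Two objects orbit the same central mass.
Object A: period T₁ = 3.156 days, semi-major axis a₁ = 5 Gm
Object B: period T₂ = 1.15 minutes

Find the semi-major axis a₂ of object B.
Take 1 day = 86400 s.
T₁ = 3.156 days = 272678 s
T₂ = 1.15 minutes = 69 s
a₁ = 5 Gm = 5 × 10^9 m
Kepler's third law: (T₂/T₁)² = (a₂/a₁)³  ⇒  a₂ = a₁ (T₂/T₁)^(2/3)
T₂/T₁ = 0.000253045
(T₂/T₁)^(2/3) = 0.00400067
a₂ = 5 × 10^9 m × 0.00400067 = 2.00033 × 10^7 m ≈ 20 Mm

Final answer: a₂ = 20 Mm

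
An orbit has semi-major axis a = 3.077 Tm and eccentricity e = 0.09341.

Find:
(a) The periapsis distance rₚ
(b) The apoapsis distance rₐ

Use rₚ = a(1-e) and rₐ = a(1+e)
a = 3.077 Tm = 3.077 × 10^12 m
e = 0.09341:  1 − e = 0.90659,  1 + e = 1.09341
(a) rₚ = a(1 − e) = 3.077 × 10^12 m × 0.90659 = 2.78958 × 10^12 m ≈ 2.79 Tm
(b) rₐ = a(1 + e) = 3.077 × 10^12 m × 1.09341 = 3.36442 × 10^12 m ≈ 3.364 Tm

Final answer:
(a) rₚ = 2.79 Tm
(b) rₐ = 3.364 Tm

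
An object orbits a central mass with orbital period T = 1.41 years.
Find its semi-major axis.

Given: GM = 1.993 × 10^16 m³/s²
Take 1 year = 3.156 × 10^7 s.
T = 1.41 years = 4.44996 × 10^7 s
GM = 1.993 × 10^16 m³/s²
Kepler's third law: a³ = GM T² / (4π²)
T² = 1.98021 × 10^15 s²
a³ = (1.993 × 10^16) × (1.98021 × 10^15) / (4π²) = 9.99677 × 10^29 m³
a = (a³)^(1/3) = 9.99892 × 10^9 m ≈ 9.999 Gm

Final answer: 9.999 Gm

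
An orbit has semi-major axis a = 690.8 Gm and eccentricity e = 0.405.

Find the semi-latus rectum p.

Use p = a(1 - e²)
a = 690.8 Gm = 6.908 × 10^11 m
e = 0.405,  e² = 0.164025,  1 − e² = 0.835975
p = a(1 − e²) = 6.908 × 10^11 m × 0.835975 = 5.77492 × 10^11 m ≈ 577.5 Gm

Final answer: p = 577.5 Gm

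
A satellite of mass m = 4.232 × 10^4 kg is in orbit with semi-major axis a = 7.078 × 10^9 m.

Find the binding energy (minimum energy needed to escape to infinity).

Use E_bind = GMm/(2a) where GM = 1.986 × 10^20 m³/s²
a = 7.078 × 10^9 m
GM = 1.986 × 10^20 m³/s²
m = 4.232 × 10^4 kg
GMm = 1.986 × 10^20 × 42320 = 8.40475 × 10^24 m³·kg/s²
2a = 1.4156 × 10^10 m
E_bind = GMm/(2a) = 5.93724 × 10^14 J ≈ 593.7 TJ

Final answer: 593.7 TJ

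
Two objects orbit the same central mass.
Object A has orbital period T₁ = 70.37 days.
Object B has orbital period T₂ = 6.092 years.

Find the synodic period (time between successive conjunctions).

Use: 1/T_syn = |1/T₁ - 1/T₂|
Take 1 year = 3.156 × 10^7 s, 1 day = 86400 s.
T₁ = 70.37 days = 6.07997 × 10^6 s
T₂ = 6.092 years = 1.92264 × 10^8 s
1/T₁ = 1.64475 × 10^-7 s⁻¹
1/T₂ = 5.20119 × 10^-9 s⁻¹
|1/T₁ − 1/T₂| = 1.59273 × 10^-7 s⁻¹
T_syn = 1 / |1/T₁ − 1/T₂| = 6.27851 × 10^6 s ≈ 72.67 days

Final answer: T_syn = 72.67 days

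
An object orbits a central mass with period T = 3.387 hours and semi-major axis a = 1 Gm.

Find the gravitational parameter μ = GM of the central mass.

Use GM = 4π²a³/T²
T = 3.387 hours = 12193.2 s
a = 1 Gm = 1 × 10^9 m
a³ = 1 × 10^27 m³
T² = 1.48674 × 10^8 s²
GM = 4π² × (1 × 10^27) / (1.48674 × 10^8) = 2.65537 × 10^20 m³/s²
GM ≈ 2.655 × 10^20 m³/s²

Final answer: GM = 2.655 × 10^20 m³/s²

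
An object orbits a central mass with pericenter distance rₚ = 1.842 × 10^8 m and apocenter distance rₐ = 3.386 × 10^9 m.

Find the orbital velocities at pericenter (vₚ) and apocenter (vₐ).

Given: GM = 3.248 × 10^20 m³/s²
rₚ = 1.842 × 10^8 m
rₐ = 3.386 × 10^9 m
GM = 3.248 × 10^20 m³/s²
a = (rₚ + rₐ)/2 = 1.7851 × 10^9 m
Vis-viva: v² = GM (2/r − 1/a)
vₚ² = 3.248 × 10^20 × (1.08578 × 10^-8 − 5.60193 × 10^-10) = 3.34465 × 10^12 m²/s²
vₚ = 1.82884 × 10^6 m/s ≈ 1829 km/s
vₐ² = 3.248 × 10^20 × (5.90667 × 10^-10 − 5.60193 × 10^-10) = 9.8982 × 10^9 m²/s²
vₐ = 99489.7 m/s ≈ 99.49 km/s

Final answer: vₚ = 1829 km/s, vₐ = 99.49 km/s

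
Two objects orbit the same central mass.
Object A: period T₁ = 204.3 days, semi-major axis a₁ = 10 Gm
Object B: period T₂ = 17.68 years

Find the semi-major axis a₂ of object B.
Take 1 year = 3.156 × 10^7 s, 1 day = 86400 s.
T₁ = 204.3 days = 1.76515 × 10^7 s
T₂ = 17.68 years = 5.57981 × 10^8 s
a₁ = 10 Gm = 1 × 10^10 m
Kepler's third law: (T₂/T₁)² = (a₂/a₁)³  ⇒  a₂ = a₁ (T₂/T₁)^(2/3)
T₂/T₁ = 31.6109
(T₂/T₁)^(2/3) = 9.9975
a₂ = 1 × 10^10 m × 9.9975 = 9.9975 × 10^10 m ≈ 99.98 Gm

Final answer: a₂ = 99.98 Gm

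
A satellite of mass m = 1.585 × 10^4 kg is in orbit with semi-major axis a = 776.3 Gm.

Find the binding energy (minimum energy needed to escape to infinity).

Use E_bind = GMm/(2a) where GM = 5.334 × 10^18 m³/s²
a = 776.3 Gm = 7.763 × 10^11 m
GM = 5.334 × 10^18 m³/s²
m = 1.585 × 10^4 kg
GMm = 5.334 × 10^18 × 15850 = 8.45439 × 10^22 m³·kg/s²
2a = 1.5526 × 10^12 m
E_bind = GMm/(2a) = 5.44531 × 10^10 J ≈ 54.45 GJ

Final answer: 54.45 GJ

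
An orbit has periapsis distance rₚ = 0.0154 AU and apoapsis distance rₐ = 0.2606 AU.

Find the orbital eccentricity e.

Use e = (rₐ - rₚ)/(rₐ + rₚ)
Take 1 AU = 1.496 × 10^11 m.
rₚ = 0.0154 AU = 2.30384 × 10^9 m
rₐ = 0.2606 AU = 3.89858 × 10^10 m
rₐ − rₚ = 3.66819 × 10^10 m
rₐ + rₚ = 4.12896 × 10^10 m
e = (rₐ − rₚ)/(rₐ + rₚ) = 0.888406

Final answer: e = 0.8884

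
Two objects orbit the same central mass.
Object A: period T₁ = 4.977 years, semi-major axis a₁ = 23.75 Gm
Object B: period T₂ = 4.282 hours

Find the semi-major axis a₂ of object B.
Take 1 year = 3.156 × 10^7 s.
T₁ = 4.977 years = 1.57074 × 10^8 s
T₂ = 4.282 hours = 15415.2 s
a₁ = 23.75 Gm = 2.375 × 10^10 m
Kepler's third law: (T₂/T₁)² = (a₂/a₁)³  ⇒  a₂ = a₁ (T₂/T₁)^(2/3)
T₂/T₁ = 9.81397 × 10^-5
(T₂/T₁)^(2/3) = 0.00212763
a₂ = 2.375 × 10^10 m × 0.00212763 = 5.05312 × 10^7 m ≈ 50.53 Mm

Final answer: a₂ = 50.53 Mm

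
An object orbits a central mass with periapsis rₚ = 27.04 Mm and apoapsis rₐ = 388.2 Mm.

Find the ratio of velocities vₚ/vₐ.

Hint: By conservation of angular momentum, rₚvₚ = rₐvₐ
rₚ = 27.04 Mm = 2.704 × 10^7 m
rₐ = 388.2 Mm = 3.882 × 10^8 m
rₚvₚ = rₐvₐ  ⇒  vₚ/vₐ = rₐ/rₚ
vₚ/vₐ = (3.882 × 10^8) / (2.704 × 10^7) = 14.3565

Final answer: vₚ/vₐ = 14.36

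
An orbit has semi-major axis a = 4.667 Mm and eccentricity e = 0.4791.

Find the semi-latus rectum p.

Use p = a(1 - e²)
a = 4.667 Mm = 4.667 × 10^6 m
e = 0.4791,  e² = 0.229537,  1 − e² = 0.770463
p = a(1 − e²) = 4.667 × 10^6 m × 0.770463 = 3.59575 × 10^6 m ≈ 3.596 Mm

Final answer: p = 3.596 Mm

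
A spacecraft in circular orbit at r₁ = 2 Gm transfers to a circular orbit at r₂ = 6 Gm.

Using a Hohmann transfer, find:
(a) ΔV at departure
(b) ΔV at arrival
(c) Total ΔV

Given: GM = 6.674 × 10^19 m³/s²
r₁ = 2 Gm = 2 × 10^9 m
r₂ = 6 Gm = 6 × 10^9 m
GM = 6.674 × 10^19 m³/s²
Transfer ellipse: a_t = (r₁ + r₂)/2 = 4 × 10^9 m
Circular speed at r₁: v₁ = √(GM/r₁) = 182675 m/s
Transfer speed at r₁ (periapsis): v₁ₜ = √(GM(2/r₁ − 1/a_t)) = 223730 m/s
(a) ΔV₁ = v₁ₜ − v₁ = 41055.2 m/s ≈ 41.06 km/s
Circular speed at r₂: v₂ = √(GM/r₂) = 105467 m/s
Transfer speed at r₂ (apoapsis): v₂ₜ = √(GM(2/r₂ − 1/a_t)) = 74576.6 m/s
(b) ΔV₂ = v₂ − v₂ₜ = 30890.6 m/s ≈ 30.89 km/s
(c) ΔV_total = ΔV₁ + ΔV₂ = 71945.8 m/s ≈ 71.95 km/s

Final answer:
(a) ΔV₁ = 41.06 km/s
(b) ΔV₂ = 30.89 km/s
(c) ΔV_total = 71.95 km/s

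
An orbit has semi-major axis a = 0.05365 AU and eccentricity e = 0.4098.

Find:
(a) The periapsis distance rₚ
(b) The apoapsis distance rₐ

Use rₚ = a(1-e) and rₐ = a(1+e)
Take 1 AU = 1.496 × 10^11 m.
a = 0.05365 AU = 8.02604 × 10^9 m
e = 0.4098:  1 − e = 0.5902,  1 + e = 1.4098
(a) rₚ = a(1 − e) = 8.02604 × 10^9 m × 0.5902 = 4.73697 × 10^9 m ≈ 0.03166 AU
(b) rₐ = a(1 + e) = 8.02604 × 10^9 m × 1.4098 = 1.13151 × 10^10 m ≈ 0.07564 AU

Final answer:
(a) rₚ = 0.03166 AU
(b) rₐ = 0.07564 AU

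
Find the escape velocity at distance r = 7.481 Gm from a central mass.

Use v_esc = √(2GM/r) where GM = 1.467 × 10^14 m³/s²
r = 7.481 Gm = 7.481 × 10^9 m
GM = 1.467 × 10^14 m³/s²
2GM/r = 2 × (1.467 × 10^14) / (7.481 × 10^9) = 39219.4 m²/s²
v_esc = √(2GM/r) = 198.039 m/s ≈ 198 m/s

Final answer: 198 m/s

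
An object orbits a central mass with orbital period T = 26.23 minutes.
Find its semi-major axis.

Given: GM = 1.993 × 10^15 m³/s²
T = 26.23 minutes = 1573.8 s
GM = 1.993 × 10^15 m³/s²
Kepler's third law: a³ = GM T² / (4π²)
T² = 2.47685 × 10^6 s²
a³ = (1.993 × 10^15) × (2.47685 × 10^6) / (4π²) = 1.25039 × 10^20 m³
a = (a³)^(1/3) = 5.00052 × 10^6 m ≈ 5.001 Mm

Final answer: 5.001 Mm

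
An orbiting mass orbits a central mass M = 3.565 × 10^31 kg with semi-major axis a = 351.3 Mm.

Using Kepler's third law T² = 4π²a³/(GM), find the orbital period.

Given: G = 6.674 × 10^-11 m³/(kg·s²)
M = 3.565 × 10^31 kg
GM = G × M = 6.674 × 10^-11 × 3.565 × 10^31 = 2.37928 × 10^21 m³/s²
a = 351.3 Mm = 3.513 × 10^8 m
a³ = 4.33545 × 10^25 m³
T = 2π √(a³/GM) = 2π √((4.33545 × 10^25) / (2.37928 × 10^21)) = 2π × 134.988 s
T = 848.153 s ≈ 14.14 minutes

Final answer: 14.14 minutes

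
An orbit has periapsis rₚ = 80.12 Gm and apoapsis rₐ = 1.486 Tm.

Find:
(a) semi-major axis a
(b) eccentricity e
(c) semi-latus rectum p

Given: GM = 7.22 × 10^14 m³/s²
rₚ = 80.12 Gm = 8.012 × 10^10 m
rₐ = 1.486 Tm = 1.486 × 10^12 m
GM = 7.22 × 10^14 m³/s²
a = (rₚ + rₐ)/2 = 7.8306 × 10^11 m
e = (rₐ − rₚ)/(rₐ + rₚ) = (1.40588 × 10^12) / (1.56612 × 10^12) = 0.897683
(a) a = 7.8306 × 10^11 m ≈ 783.1 Gm
(b) e = 0.897683 ≈ 0.8977
(c) 1 − e² = 0.194164;  p = a(1 − e²) = 7.8306 × 10^11 × 0.194164 = 1.52042 × 10^11 m ≈ 152 Gm

Final answer:
(a) semi-major axis a = 783.1 Gm
(b) eccentricity e = 0.8977
(c) semi-latus rectum p = 152 Gm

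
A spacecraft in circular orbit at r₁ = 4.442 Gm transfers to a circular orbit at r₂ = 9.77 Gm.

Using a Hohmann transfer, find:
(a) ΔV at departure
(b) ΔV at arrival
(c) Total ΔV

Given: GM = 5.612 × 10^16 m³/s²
r₁ = 4.442 Gm = 4.442 × 10^9 m
r₂ = 9.77 Gm = 9.77 × 10^9 m
GM = 5.612 × 10^16 m³/s²
Transfer ellipse: a_t = (r₁ + r₂)/2 = 7.106 × 10^9 m
Circular speed at r₁: v₁ = √(GM/r₁) = 3554.43 m/s
Transfer speed at r₁ (periapsis): v₁ₜ = √(GM(2/r₁ − 1/a_t)) = 4167.77 m/s
(a) ΔV₁ = v₁ₜ − v₁ = 613.348 m/s ≈ 613.3 m/s
Circular speed at r₂: v₂ = √(GM/r₂) = 2396.69 m/s
Transfer speed at r₂ (apoapsis): v₂ₜ = √(GM(2/r₂ − 1/a_t)) = 1894.91 m/s
(b) ΔV₂ = v₂ − v₂ₜ = 501.78 m/s ≈ 501.8 m/s
(c) ΔV_total = ΔV₁ + ΔV₂ = 1115.13 m/s ≈ 1.115 km/s

Final answer:
(a) ΔV₁ = 613.3 m/s
(b) ΔV₂ = 501.8 m/s
(c) ΔV_total = 1.115 km/s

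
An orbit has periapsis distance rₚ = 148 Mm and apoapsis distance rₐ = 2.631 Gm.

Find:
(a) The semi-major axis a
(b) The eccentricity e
rₚ = 148 Mm = 1.48 × 10^8 m
rₐ = 2.631 Gm = 2.631 × 10^9 m
(a) a = (rₚ + rₐ)/2 = 1.3895 × 10^9 m ≈ 1.389 Gm
(b) e = (rₐ − rₚ)/(rₐ + rₚ) = (2.483 × 10^9) / (2.779 × 10^9) = 0.893487

Final answer:
(a) a = 1.389 Gm
(b) e = 0.8935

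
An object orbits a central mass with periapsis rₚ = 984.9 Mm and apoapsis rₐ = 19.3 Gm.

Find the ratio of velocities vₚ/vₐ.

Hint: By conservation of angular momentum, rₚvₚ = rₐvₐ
rₚ = 984.9 Mm = 9.849 × 10^8 m
rₐ = 19.3 Gm = 1.93 × 10^10 m
rₚvₚ = rₐvₐ  ⇒  vₚ/vₐ = rₐ/rₚ
vₚ/vₐ = (1.93 × 10^10) / (9.849 × 10^8) = 19.5959

Final answer: vₚ/vₐ = 19.6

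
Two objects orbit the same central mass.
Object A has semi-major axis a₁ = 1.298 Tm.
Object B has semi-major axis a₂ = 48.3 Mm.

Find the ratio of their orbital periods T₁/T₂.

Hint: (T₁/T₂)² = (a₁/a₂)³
a₁ = 1.298 Tm = 1.298 × 10^12 m
a₂ = 48.3 Mm = 4.83 × 10^7 m
a₁/a₂ = 26873.7
T₁/T₂ = (a₁/a₂)^(3/2) = (26873.7)^1.5 = 4.40546 × 10^6

Final answer: T₁/T₂ = 4.405 × 10^6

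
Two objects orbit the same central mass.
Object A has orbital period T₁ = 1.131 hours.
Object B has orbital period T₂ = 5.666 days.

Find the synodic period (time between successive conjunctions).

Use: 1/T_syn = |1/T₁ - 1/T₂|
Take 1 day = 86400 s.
T₁ = 1.131 hours = 4071.6 s
T₂ = 5.666 days = 489542 s
1/T₁ = 0.000245604 s⁻¹
1/T₂ = 2.04272 × 10^-6 s⁻¹
|1/T₁ − 1/T₂| = 0.000243561 s⁻¹
T_syn = 1 / |1/T₁ − 1/T₂| = 4105.75 s ≈ 1.14 hours

Final answer: T_syn = 1.14 hours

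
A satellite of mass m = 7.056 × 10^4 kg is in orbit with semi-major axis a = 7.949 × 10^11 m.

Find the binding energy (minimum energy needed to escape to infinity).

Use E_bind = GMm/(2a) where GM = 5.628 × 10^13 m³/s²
a = 7.949 × 10^11 m
GM = 5.628 × 10^13 m³/s²
m = 7.056 × 10^4 kg
GMm = 5.628 × 10^13 × 70560 = 3.97112 × 10^18 m³·kg/s²
2a = 1.5898 × 10^12 m
E_bind = GMm/(2a) = 2.49787 × 10^6 J ≈ 2.498 MJ

Final answer: 2.498 MJ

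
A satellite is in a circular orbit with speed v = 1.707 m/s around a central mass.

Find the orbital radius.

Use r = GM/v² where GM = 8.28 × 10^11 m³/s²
v = 1.707 m/s
GM = 8.28 × 10^11 m³/s²
v² = 2.91385 m²/s²
r = GM/v² = (8.28 × 10^11) / 2.91385 = 2.8416 × 10^11 m ≈ 2.842 × 10^11 m

Final answer: 2.842 × 10^11 m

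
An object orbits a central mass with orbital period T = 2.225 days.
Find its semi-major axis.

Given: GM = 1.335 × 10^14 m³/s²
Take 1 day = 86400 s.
T = 2.225 days = 192240 s
GM = 1.335 × 10^14 m³/s²
Kepler's third law: a³ = GM T² / (4π²)
T² = 3.69562 × 10^10 s²
a³ = (1.335 × 10^14) × (3.69562 × 10^10) / (4π²) = 1.24971 × 10^23 m³
a = (a³)^(1/3) = 4.99961 × 10^7 m ≈ 50 Mm

Final answer: 50 Mm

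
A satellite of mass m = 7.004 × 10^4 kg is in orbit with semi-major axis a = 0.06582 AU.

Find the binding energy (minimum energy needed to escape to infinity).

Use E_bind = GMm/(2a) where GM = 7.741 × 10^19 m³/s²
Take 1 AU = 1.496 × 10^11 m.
a = 0.06582 AU = 9.84667 × 10^9 m
GM = 7.741 × 10^19 m³/s²
m = 7.004 × 10^4 kg
GMm = 7.741 × 10^19 × 70040 = 5.4218 × 10^24 m³·kg/s²
2a = 1.96933 × 10^10 m
E_bind = GMm/(2a) = 2.75311 × 10^14 J ≈ 275.3 TJ

Final answer: 275.3 TJ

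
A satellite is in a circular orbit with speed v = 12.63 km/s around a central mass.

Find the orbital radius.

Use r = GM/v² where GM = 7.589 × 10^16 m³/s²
v = 12.63 km/s = 12630 m/s
GM = 7.589 × 10^16 m³/s²
v² = 1.59517 × 10^8 m²/s²
r = GM/v² = (7.589 × 10^16) / (1.59517 × 10^8) = 4.75749 × 10^8 m ≈ 4.757 × 10^8 m

Final answer: 4.757 × 10^8 m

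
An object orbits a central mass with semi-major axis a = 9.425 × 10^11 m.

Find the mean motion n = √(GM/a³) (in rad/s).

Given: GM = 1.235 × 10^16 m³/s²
a = 9.425 × 10^11 m
GM = 1.235 × 10^16 m³/s²
a³ = 8.37229 × 10^35 m³
GM/a³ = (1.235 × 10^16) / (8.37229 × 10^35) = 1.4751 × 10^-20 s⁻²
n = √(GM/a³) = 1.21454 × 10^-10 rad/s ≈ 1.215 × 10^-10 rad/s

Final answer: n = 1.215 × 10^-10 rad/s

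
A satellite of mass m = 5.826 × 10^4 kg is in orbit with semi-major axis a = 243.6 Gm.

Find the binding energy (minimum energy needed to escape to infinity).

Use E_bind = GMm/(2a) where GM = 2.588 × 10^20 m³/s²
a = 243.6 Gm = 2.436 × 10^11 m
GM = 2.588 × 10^20 m³/s²
m = 5.826 × 10^4 kg
GMm = 2.588 × 10^20 × 58260 = 1.50777 × 10^25 m³·kg/s²
2a = 4.872 × 10^11 m
E_bind = GMm/(2a) = 3.09476 × 10^13 J ≈ 30.95 TJ

Final answer: 30.95 TJ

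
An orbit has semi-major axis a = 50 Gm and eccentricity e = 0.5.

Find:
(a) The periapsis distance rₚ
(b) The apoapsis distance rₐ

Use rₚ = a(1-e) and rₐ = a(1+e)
a = 50 Gm = 5 × 10^10 m
e = 0.5:  1 − e = 0.5,  1 + e = 1.5
(a) rₚ = a(1 − e) = 5 × 10^10 m × 0.5 = 2.5 × 10^10 m ≈ 25 Gm
(b) rₐ = a(1 + e) = 5 × 10^10 m × 1.5 = 7.5 × 10^10 m ≈ 75 Gm

Final answer:
(a) rₚ = 25 Gm
(b) rₐ = 75 Gm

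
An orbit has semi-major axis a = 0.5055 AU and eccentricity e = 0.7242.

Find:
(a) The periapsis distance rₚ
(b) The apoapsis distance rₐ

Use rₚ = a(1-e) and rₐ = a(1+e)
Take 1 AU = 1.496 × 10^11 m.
a = 0.5055 AU = 7.56228 × 10^10 m
e = 0.7242:  1 − e = 0.2758,  1 + e = 1.7242
(a) rₚ = a(1 − e) = 7.56228 × 10^10 m × 0.2758 = 2.08568 × 10^10 m ≈ 0.1394 AU
(b) rₐ = a(1 + e) = 7.56228 × 10^10 m × 1.7242 = 1.30389 × 10^11 m ≈ 0.8716 AU

Final answer:
(a) rₚ = 0.1394 AU
(b) rₐ = 0.8716 AU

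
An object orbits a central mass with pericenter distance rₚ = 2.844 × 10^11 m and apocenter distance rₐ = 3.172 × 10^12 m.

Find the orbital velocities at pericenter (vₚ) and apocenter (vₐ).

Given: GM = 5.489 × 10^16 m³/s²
rₚ = 2.844 × 10^11 m
rₐ = 3.172 × 10^12 m
GM = 5.489 × 10^16 m³/s²
a = (rₚ + rₐ)/2 = 1.7282 × 10^12 m
Vis-viva: v² = GM (2/r − 1/a)
vₚ² = 5.489 × 10^16 × (7.03235 × 10^-12 − 5.78637 × 10^-13) = 354244 m²/s²
vₚ = 595.184 m/s ≈ 595.2 m/s
vₐ² = 5.489 × 10^16 × (6.30517 × 10^-13 − 5.78637 × 10^-13) = 2847.71 m²/s²
vₐ = 53.3639 m/s ≈ 53.36 m/s

Final answer: vₚ = 595.2 m/s, vₐ = 53.36 m/s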